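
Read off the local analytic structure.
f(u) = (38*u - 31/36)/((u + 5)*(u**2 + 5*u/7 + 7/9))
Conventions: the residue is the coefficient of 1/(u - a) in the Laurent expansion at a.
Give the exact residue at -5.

At the order-1 pole -5 set g(u) = (u - (-5))*f(u) = (38*u - 31/36)/(u**2 + 5*u/7 + 7/9).
Simple pole: residue = g(a) at a = -5, which is -48097/5596.

The residue is -48097/5596.


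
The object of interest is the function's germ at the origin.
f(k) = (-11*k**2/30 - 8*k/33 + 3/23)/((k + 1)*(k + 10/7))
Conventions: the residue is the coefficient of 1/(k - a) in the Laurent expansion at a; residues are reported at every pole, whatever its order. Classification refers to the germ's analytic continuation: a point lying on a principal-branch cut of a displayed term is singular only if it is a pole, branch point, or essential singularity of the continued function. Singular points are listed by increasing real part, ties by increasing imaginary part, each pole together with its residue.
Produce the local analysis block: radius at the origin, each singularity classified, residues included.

Radius of convergence at 0: 1.
At -10/7: a pole of order 1; residue 10099/15939.
At -1: a pole of order 1; residue 329/22770.

Denominator factor (k + 1): pole of order 1 at -1, modulus 1.
Denominator factor (k + 10/7): pole of order 1 at -10/7, modulus 10/7.
The radius of convergence is the smallest modulus among the singular points: 1.
At the order-1 pole -10/7 set g(k) = (k - (-10/7))*f(k) = (-11*k**2/30 - 8*k/33 + 3/23)/(k + 1).
Simple pole: residue = g(a) at a = -10/7, which is 10099/15939.
At the order-1 pole -1 set g(k) = (k - (-1))*f(k) = (-11*k**2/30 - 8*k/33 + 3/23)/(k + 10/7).
Simple pole: residue = g(a) at a = -1, which is 329/22770.
List the singular points by increasing real part (a conjugate pair: the negative imaginary part first).


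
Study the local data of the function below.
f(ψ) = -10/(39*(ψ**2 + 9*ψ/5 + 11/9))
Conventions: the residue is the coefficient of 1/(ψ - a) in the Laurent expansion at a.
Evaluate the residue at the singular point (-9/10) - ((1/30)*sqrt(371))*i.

The factor ψ**2 + 9*ψ/5 + 11/9 splits as (ψ - a)(ψ - a') with a = (-9/10) - ((1/30)*sqrt(371))*i, a' = (-9/10) + ((1/30)*sqrt(371))*i. At the order-1 pole a set g(ψ) = (ψ - a)*f(ψ) = [-10/39] / (ψ - a').
Simple pole: residue = g(a) at a = (-9/10) - ((1/30)*sqrt(371))*i, which is -((50/4823)*sqrt(371))*i.

The residue is -((50/4823)*sqrt(371))*i.


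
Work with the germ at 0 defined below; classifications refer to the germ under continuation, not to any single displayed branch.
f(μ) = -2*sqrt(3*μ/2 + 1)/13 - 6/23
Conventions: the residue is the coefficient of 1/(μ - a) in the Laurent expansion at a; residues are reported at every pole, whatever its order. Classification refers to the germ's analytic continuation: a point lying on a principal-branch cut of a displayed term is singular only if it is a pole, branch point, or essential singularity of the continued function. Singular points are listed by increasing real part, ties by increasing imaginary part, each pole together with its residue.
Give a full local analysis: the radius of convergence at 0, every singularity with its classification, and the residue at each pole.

Branch term (-2/13)*sqrt(1 - μ/(-2/3)): its argument vanishes at μ = -2/3, a square-root branch point, modulus 2/3.
The radius of convergence is the smallest modulus among the singular points: 2/3.

Radius of convergence at 0: 2/3.
At -2/3: an algebraic (square-root) branch point.


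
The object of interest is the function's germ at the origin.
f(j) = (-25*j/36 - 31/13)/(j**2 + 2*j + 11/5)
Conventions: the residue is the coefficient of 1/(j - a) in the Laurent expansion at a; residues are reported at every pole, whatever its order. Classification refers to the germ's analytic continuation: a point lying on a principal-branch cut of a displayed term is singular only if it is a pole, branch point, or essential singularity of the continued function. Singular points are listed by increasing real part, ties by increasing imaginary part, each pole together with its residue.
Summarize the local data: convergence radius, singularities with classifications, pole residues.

Radius of convergence at 0: (1/5)*sqrt(55).
At (-1) - ((1/5)*sqrt(30))*i: a pole of order 1; residue (-25/72) - ((791/5616)*sqrt(30))*i.
At (-1) + ((1/5)*sqrt(30))*i: a pole of order 1; residue (-25/72) + ((791/5616)*sqrt(30))*i.

Denominator factor (j**2 + 2*j + 11/5): discriminant -24/5, complex-conjugate roots (-1) + ((1/5)*sqrt(30))*i and (-1) - ((1/5)*sqrt(30))*i; poles of order 1, moduli (1/5)*sqrt(55) and (1/5)*sqrt(55).
The radius of convergence is the smallest modulus among the singular points: (1/5)*sqrt(55).
The factor j**2 + 2*j + 11/5 splits as (j - a)(j - a') with a = (-1) - ((1/5)*sqrt(30))*i, a' = (-1) + ((1/5)*sqrt(30))*i. At the order-1 pole a set g(j) = (j - a)*f(j) = [-25*j/36 - 31/13] / (j - a').
Simple pole: residue = g(a) at a = (-1) - ((1/5)*sqrt(30))*i, which is (-25/72) - ((791/5616)*sqrt(30))*i.
The factor j**2 + 2*j + 11/5 splits as (j - a)(j - a') with a = (-1) + ((1/5)*sqrt(30))*i, a' = (-1) - ((1/5)*sqrt(30))*i. At the order-1 pole a set g(j) = (j - a)*f(j) = [-25*j/36 - 31/13] / (j - a').
Simple pole: residue = g(a) at a = (-1) + ((1/5)*sqrt(30))*i, which is (-25/72) + ((791/5616)*sqrt(30))*i.
List the singular points by increasing real part (a conjugate pair: the negative imaginary part first).


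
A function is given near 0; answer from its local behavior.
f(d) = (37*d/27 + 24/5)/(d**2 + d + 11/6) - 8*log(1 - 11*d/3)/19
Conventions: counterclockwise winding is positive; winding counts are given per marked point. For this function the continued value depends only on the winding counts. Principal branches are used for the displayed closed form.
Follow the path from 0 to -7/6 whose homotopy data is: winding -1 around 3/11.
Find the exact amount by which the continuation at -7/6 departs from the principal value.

The rational part is single-valued and drops out of the difference; each branch term changes only by its own monodromy.
(-8/19)*log(1 - d/(3/11)): each positive loop around 3/11 adds 2*pi*i to the log, so winding -1 contributes (-8/19)*(-1)*2*pi*i = (16/19)*pi*i.
Summing the contributions at d = -7/6 gives (16/19)*pi*i.

Continued minus principal equals (16/19)*pi*i.


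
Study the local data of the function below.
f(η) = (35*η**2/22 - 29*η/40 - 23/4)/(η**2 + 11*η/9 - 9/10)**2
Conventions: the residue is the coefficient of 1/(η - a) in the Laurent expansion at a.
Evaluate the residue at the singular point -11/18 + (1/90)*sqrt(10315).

The residue is (4323051/374525272)*sqrt(10315).

The factor η**2 + 11*η/9 - 9/10 splits as (η - a)(η - a') with a = -11/18 + (1/90)*sqrt(10315), a' = -11/18 - (1/90)*sqrt(10315). At the order-2 pole a set g(η) = (η - a)^2*f(η) = [35*η**2/22 - 29*η/40 - 23/4] / (η - a')^2.
Order-2 pole: residue = g'(a); g'(-11/18 + (1/90)*sqrt(10315)) = (4323051/374525272)*sqrt(10315), so the residue is (4323051/374525272)*sqrt(10315).


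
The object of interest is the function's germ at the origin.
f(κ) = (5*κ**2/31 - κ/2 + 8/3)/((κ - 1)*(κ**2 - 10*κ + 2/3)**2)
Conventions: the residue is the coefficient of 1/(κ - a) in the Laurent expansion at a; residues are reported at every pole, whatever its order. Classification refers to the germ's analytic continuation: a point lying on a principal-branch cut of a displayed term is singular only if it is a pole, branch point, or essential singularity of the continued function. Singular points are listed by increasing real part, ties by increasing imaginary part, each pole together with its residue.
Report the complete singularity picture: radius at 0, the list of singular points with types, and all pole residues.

Radius of convergence at 0: 5 - (1/3)*sqrt(219).
At 5 - (1/3)*sqrt(219): a pole of order 2; residue -1299/77500 - (834141/825995000)*sqrt(219).
At 1: a pole of order 1; residue 1299/38750.
At 5 + (1/3)*sqrt(219): a pole of order 2; residue -1299/77500 + (834141/825995000)*sqrt(219).

Denominator factor (κ**2 - 10*κ + 2/3)^2: discriminant 292/3, real irrational roots 5 + (1/3)*sqrt(219) and 5 - (1/3)*sqrt(219); poles of order 2, moduli 5 + (1/3)*sqrt(219) and 5 - (1/3)*sqrt(219).
Denominator factor (κ - 1): pole of order 1 at 1, modulus 1.
The radius of convergence is the smallest modulus among the singular points: 5 - (1/3)*sqrt(219).
The factor κ**2 - 10*κ + 2/3 splits as (κ - a)(κ - a') with a = 5 - (1/3)*sqrt(219), a' = 5 + (1/3)*sqrt(219). At the order-2 pole a set g(κ) = (κ - a)^2*f(κ) = [(5*κ**2/31 - κ/2 + 8/3)/(κ - 1)] / (κ - a')^2.
Order-2 pole: residue = g'(a); g'(5 - (1/3)*sqrt(219)) = -1299/77500 - (834141/825995000)*sqrt(219), so the residue is -1299/77500 - (834141/825995000)*sqrt(219).
At the order-1 pole 1 set g(κ) = (κ - (1))*f(κ) = (5*κ**2/31 - κ/2 + 8/3)/(κ**2 - 10*κ + 2/3)**2.
Simple pole: residue = g(a) at a = 1, which is 1299/38750.
The factor κ**2 - 10*κ + 2/3 splits as (κ - a)(κ - a') with a = 5 + (1/3)*sqrt(219), a' = 5 - (1/3)*sqrt(219). At the order-2 pole a set g(κ) = (κ - a)^2*f(κ) = [(5*κ**2/31 - κ/2 + 8/3)/(κ - 1)] / (κ - a')^2.
Order-2 pole: residue = g'(a); g'(5 + (1/3)*sqrt(219)) = -1299/77500 + (834141/825995000)*sqrt(219), so the residue is -1299/77500 + (834141/825995000)*sqrt(219).
List the singular points by increasing real part (a conjugate pair: the negative imaginary part first).


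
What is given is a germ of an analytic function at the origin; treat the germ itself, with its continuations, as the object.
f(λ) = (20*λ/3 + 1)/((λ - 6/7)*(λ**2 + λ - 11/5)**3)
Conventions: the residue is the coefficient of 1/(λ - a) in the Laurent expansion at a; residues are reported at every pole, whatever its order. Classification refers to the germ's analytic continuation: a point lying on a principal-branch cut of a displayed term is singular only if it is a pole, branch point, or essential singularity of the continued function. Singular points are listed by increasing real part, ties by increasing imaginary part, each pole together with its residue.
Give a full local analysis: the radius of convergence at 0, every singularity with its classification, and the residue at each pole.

Denominator factor (λ**2 + λ - 11/5)^3: discriminant 49/5, real irrational roots -1/2 + (7/10)*sqrt(5) and -1/2 - (7/10)*sqrt(5); poles of order 3, moduli -1/2 + (7/10)*sqrt(5) and 1/2 + (7/10)*sqrt(5).
Denominator factor (λ - 6/7): pole of order 1 at 6/7, modulus 6/7.
The radius of convergence is the smallest modulus among the singular points: 6/7.
The factor λ**2 + λ - 11/5 splits as (λ - a)(λ - a') with a = -1/2 - (7/10)*sqrt(5), a' = -1/2 + (7/10)*sqrt(5). At the order-3 pole a set g(λ) = (λ - a)^3*f(λ) = [(20*λ/3 + 1)/(λ - 6/7)] / (λ - a')^3.
Order-3 pole: residue = g''(a)/2; g''(-1/2 - (7/10)*sqrt(5)) = 98741125/3307949 - (15200987625/1134626507)*sqrt(5), so the residue is 98741125/6615898 - (15200987625/2269253014)*sqrt(5).
At the order-1 pole 6/7 set g(λ) = (λ - (6/7))*f(λ) = (20*λ/3 + 1)/(λ**2 + λ - 11/5)**3.
Simple pole: residue = g(a) at a = 6/7, which is -98741125/3307949.
The factor λ**2 + λ - 11/5 splits as (λ - a)(λ - a') with a = -1/2 + (7/10)*sqrt(5), a' = -1/2 - (7/10)*sqrt(5). At the order-3 pole a set g(λ) = (λ - a)^3*f(λ) = [(20*λ/3 + 1)/(λ - 6/7)] / (λ - a')^3.
Order-3 pole: residue = g''(a)/2; g''(-1/2 + (7/10)*sqrt(5)) = 98741125/3307949 + (15200987625/1134626507)*sqrt(5), so the residue is 98741125/6615898 + (15200987625/2269253014)*sqrt(5).
List the singular points by increasing real part (a conjugate pair: the negative imaginary part first).

Radius of convergence at 0: 6/7.
At -1/2 - (7/10)*sqrt(5): a pole of order 3; residue 98741125/6615898 - (15200987625/2269253014)*sqrt(5).
At 6/7: a pole of order 1; residue -98741125/3307949.
At -1/2 + (7/10)*sqrt(5): a pole of order 3; residue 98741125/6615898 + (15200987625/2269253014)*sqrt(5).


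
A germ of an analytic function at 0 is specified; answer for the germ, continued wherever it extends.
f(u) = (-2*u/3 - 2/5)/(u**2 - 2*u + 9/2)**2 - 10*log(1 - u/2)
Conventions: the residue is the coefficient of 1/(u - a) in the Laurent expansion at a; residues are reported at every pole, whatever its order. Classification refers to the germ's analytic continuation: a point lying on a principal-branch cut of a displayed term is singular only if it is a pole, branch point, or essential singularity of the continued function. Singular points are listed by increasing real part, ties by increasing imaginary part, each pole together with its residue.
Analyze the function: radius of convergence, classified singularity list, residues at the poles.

Radius of convergence at 0: 2.
At (1) - ((1/2)*sqrt(14))*i: a pole of order 2; residue -((8/735)*sqrt(14))*i.
At (1) + ((1/2)*sqrt(14))*i: a pole of order 2; residue ((8/735)*sqrt(14))*i.
At 2: a logarithmic branch point.

Denominator factor (u**2 - 2*u + 9/2)^2: discriminant -14, complex-conjugate roots (1) + ((1/2)*sqrt(14))*i and (1) - ((1/2)*sqrt(14))*i; poles of order 2, moduli (3/2)*sqrt(2) and (3/2)*sqrt(2).
Branch term (-10)*log(1 - u/(2)): its argument vanishes at u = 2, a logarithmic branch point, modulus 2.
The radius of convergence is the smallest modulus among the singular points: 2.
The branch term is analytic at (1) - ((1/2)*sqrt(14))*i and contributes nothing to the residue; only the rational part matters.
The factor u**2 - 2*u + 9/2 splits as (u - a)(u - a') with a = (1) - ((1/2)*sqrt(14))*i, a' = (1) + ((1/2)*sqrt(14))*i. At the order-2 pole a set g(u) = (u - a)^2*(rational part) = [-2*u/3 - 2/5] / (u - a')^2.
Order-2 pole: residue = g'(a); g'((1) - ((1/2)*sqrt(14))*i) = -((8/735)*sqrt(14))*i, so the residue is -((8/735)*sqrt(14))*i.
The branch term is analytic at (1) + ((1/2)*sqrt(14))*i and contributes nothing to the residue; only the rational part matters.
The factor u**2 - 2*u + 9/2 splits as (u - a)(u - a') with a = (1) + ((1/2)*sqrt(14))*i, a' = (1) - ((1/2)*sqrt(14))*i. At the order-2 pole a set g(u) = (u - a)^2*(rational part) = [-2*u/3 - 2/5] / (u - a')^2.
Order-2 pole: residue = g'(a); g'((1) + ((1/2)*sqrt(14))*i) = ((8/735)*sqrt(14))*i, so the residue is ((8/735)*sqrt(14))*i.
List the singular points by increasing real part (a conjugate pair: the negative imaginary part first).


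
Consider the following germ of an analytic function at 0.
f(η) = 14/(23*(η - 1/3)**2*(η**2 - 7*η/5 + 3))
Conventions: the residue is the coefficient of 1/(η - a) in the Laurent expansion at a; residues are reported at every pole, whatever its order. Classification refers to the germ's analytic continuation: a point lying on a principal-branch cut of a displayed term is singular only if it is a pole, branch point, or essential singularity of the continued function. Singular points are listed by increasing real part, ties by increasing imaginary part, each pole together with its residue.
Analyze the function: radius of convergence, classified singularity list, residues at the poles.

Denominator factor (η - 1/3)^2: pole of order 2 at 1/3, modulus 1/3.
Denominator factor (η**2 - 7*η/5 + 3): discriminant -251/25, complex-conjugate roots (7/10) + ((1/10)*sqrt(251))*i and (7/10) - ((1/10)*sqrt(251))*i; poles of order 1, moduli sqrt(3) and sqrt(3).
The radius of convergence is the smallest modulus among the singular points: 1/3.
At the order-2 pole 1/3 set g(η) = (η - (1/3))^2*f(η) = 14/(23*(η**2 - 7*η/5 + 3)).
Order-2 pole: residue = g'(a); g'(1/3) = 2970/46529, so the residue is 2970/46529.
The factor η**2 - 7*η/5 + 3 splits as (η - a)(η - a') with a = (7/10) - ((1/10)*sqrt(251))*i, a' = (7/10) + ((1/10)*sqrt(251))*i. At the order-1 pole a set g(η) = (η - a)*f(η) = [14/(23*(η - 1/3)**2)] / (η - a').
Simple pole: residue = g(a) at a = (7/10) - ((1/10)*sqrt(251))*i, which is (-1485/46529) - ((48105/11678779)*sqrt(251))*i.
The factor η**2 - 7*η/5 + 3 splits as (η - a)(η - a') with a = (7/10) + ((1/10)*sqrt(251))*i, a' = (7/10) - ((1/10)*sqrt(251))*i. At the order-1 pole a set g(η) = (η - a)*f(η) = [14/(23*(η - 1/3)**2)] / (η - a').
Simple pole: residue = g(a) at a = (7/10) + ((1/10)*sqrt(251))*i, which is (-1485/46529) + ((48105/11678779)*sqrt(251))*i.
List the singular points by increasing real part (a conjugate pair: the negative imaginary part first).

Radius of convergence at 0: 1/3.
At 1/3: a pole of order 2; residue 2970/46529.
At (7/10) - ((1/10)*sqrt(251))*i: a pole of order 1; residue (-1485/46529) - ((48105/11678779)*sqrt(251))*i.
At (7/10) + ((1/10)*sqrt(251))*i: a pole of order 1; residue (-1485/46529) + ((48105/11678779)*sqrt(251))*i.


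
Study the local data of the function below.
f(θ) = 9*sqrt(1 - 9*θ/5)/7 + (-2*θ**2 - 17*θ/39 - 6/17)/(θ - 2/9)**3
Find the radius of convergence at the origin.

Denominator factor (θ - 2/9)^3: pole of order 3 at 2/9, modulus 2/9.
Branch term (9/7)*sqrt(1 - θ/(5/9)): its argument vanishes at θ = 5/9, a square-root branch point, modulus 5/9.
The radius of convergence is the smallest modulus among the singular points: 2/9.

The radius of convergence is 2/9.


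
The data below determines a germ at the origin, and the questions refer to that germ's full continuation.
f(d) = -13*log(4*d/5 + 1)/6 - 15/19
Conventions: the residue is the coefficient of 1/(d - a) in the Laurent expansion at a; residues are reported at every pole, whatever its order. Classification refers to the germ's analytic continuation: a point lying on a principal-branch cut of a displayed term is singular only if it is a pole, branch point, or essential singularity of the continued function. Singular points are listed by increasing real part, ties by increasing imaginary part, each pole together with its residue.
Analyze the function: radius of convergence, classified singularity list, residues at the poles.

Branch term (-13/6)*log(1 - d/(-5/4)): its argument vanishes at d = -5/4, a logarithmic branch point, modulus 5/4.
The radius of convergence is the smallest modulus among the singular points: 5/4.

Radius of convergence at 0: 5/4.
At -5/4: a logarithmic branch point.


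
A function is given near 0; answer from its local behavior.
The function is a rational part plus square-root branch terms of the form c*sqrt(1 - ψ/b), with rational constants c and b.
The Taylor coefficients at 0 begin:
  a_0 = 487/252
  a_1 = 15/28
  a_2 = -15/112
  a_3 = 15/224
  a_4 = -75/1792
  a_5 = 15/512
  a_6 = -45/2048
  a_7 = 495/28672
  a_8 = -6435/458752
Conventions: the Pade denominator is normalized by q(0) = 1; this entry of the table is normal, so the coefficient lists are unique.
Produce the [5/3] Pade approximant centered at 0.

Taylor coefficients needed (read off): a_0 = 487/252, a_1 = 15/28, a_2 = -15/112, a_3 = 15/224, a_4 = -75/1792, a_5 = 15/512, a_6 = -45/2048, a_7 = 495/28672, a_8 = -6435/458752.
Write the denominator as Q(ψ) = 1 + q1*ψ + q2*ψ^2 + q3*ψ^3. Requiring Q*f - P = O(ψ^9) with deg P <= 5 kills the coefficients of ψ^6..ψ^8 in Q*f:
  ψ^6: a_6 + q1*a_5 + q2*a_4 + q3*a_3 = 0, i.e. -45/2048 + (15/512)*q1 + (-75/1792)*q2 + (15/224)*q3 = 0.
  ψ^7: a_7 + q1*a_6 + q2*a_5 + q3*a_4 = 0, i.e. 495/28672 + (-45/2048)*q1 + (15/512)*q2 + (-75/1792)*q3 = 0.
  ψ^8: a_8 + q1*a_7 + q2*a_6 + q3*a_5 = 0, i.e. -6435/458752 + (495/28672)*q1 + (-45/2048)*q2 + (15/512)*q3 = 0.
Solving this linear system: q1 = 27/16, q2 = 27/32, q3 = 15/128.
The numerator is Q*f truncated at degree 5: P0 = a_0 = 487/252; P1 = a_1 + q1*a_0 = 243/64; P2 = a_2 + q1*a_1 + q2*a_0 = 2151/896; P3 = a_3 + q1*a_2 + q2*a_1 + q3*a_0 = 5585/10752; P4 = a_4 + q1*a_3 + q2*a_2 + q3*a_1 = 75/3584; P5 = a_5 + q1*a_4 + q2*a_3 + q3*a_2 = -15/28672.

The Pade approximant has numerator coefficients [487/252, 243/64, 2151/896, 5585/10752, 75/3584, -15/28672]; denominator coefficients [1, 27/16, 27/32, 15/128].


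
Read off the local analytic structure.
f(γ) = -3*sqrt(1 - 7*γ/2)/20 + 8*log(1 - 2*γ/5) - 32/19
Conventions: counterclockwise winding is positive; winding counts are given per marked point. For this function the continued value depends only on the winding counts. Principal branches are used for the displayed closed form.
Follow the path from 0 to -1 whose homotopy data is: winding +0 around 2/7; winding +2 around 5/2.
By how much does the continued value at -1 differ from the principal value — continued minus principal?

Continued minus principal equals (32)*pi*i.

The rational part is single-valued and drops out of the difference; each branch term changes only by its own monodromy.
(8)*log(1 - γ/(5/2)): each positive loop around 5/2 adds 2*pi*i to the log, so winding +2 contributes (8)*(2)*2*pi*i = (32)*pi*i.
(-3/20)*sqrt(1 - γ/(2/7)): winding +0 is even, the square root returns to the same sheet, contribution 0.
Summing the contributions at γ = -1 gives (32)*pi*i.


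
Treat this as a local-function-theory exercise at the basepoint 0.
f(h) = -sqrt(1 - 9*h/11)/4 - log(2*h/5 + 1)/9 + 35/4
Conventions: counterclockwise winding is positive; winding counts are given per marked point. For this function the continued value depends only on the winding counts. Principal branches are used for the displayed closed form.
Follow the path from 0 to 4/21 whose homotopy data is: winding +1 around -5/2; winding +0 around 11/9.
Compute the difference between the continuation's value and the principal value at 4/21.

Continued minus principal equals -(2/9)*pi*i.

The rational part is single-valued and drops out of the difference; each branch term changes only by its own monodromy.
(-1/4)*sqrt(1 - h/(11/9)): winding +0 is even, the square root returns to the same sheet, contribution 0.
(-1/9)*log(1 - h/(-5/2)): each positive loop around -5/2 adds 2*pi*i to the log, so winding +1 contributes (-1/9)*(1)*2*pi*i = -(2/9)*pi*i.
Summing the contributions at h = 4/21 gives -(2/9)*pi*i.


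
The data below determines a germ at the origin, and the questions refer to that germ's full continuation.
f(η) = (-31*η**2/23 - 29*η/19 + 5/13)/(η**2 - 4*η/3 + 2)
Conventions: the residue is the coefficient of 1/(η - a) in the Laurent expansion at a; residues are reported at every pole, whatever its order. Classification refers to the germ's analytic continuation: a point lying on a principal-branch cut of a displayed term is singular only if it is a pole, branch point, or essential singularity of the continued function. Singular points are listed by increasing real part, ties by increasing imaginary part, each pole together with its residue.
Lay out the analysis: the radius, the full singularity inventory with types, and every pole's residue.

Radius of convergence at 0: sqrt(2).
At (2/3) - ((1/3)*sqrt(14))*i: a pole of order 1; residue (-4357/2622) + ((44209/477204)*sqrt(14))*i.
At (2/3) + ((1/3)*sqrt(14))*i: a pole of order 1; residue (-4357/2622) - ((44209/477204)*sqrt(14))*i.

Denominator factor (η**2 - 4*η/3 + 2): discriminant -56/9, complex-conjugate roots (2/3) + ((1/3)*sqrt(14))*i and (2/3) - ((1/3)*sqrt(14))*i; poles of order 1, moduli sqrt(2) and sqrt(2).
The radius of convergence is the smallest modulus among the singular points: sqrt(2).
The factor η**2 - 4*η/3 + 2 splits as (η - a)(η - a') with a = (2/3) - ((1/3)*sqrt(14))*i, a' = (2/3) + ((1/3)*sqrt(14))*i. At the order-1 pole a set g(η) = (η - a)*f(η) = [-31*η**2/23 - 29*η/19 + 5/13] / (η - a').
Simple pole: residue = g(a) at a = (2/3) - ((1/3)*sqrt(14))*i, which is (-4357/2622) + ((44209/477204)*sqrt(14))*i.
The factor η**2 - 4*η/3 + 2 splits as (η - a)(η - a') with a = (2/3) + ((1/3)*sqrt(14))*i, a' = (2/3) - ((1/3)*sqrt(14))*i. At the order-1 pole a set g(η) = (η - a)*f(η) = [-31*η**2/23 - 29*η/19 + 5/13] / (η - a').
Simple pole: residue = g(a) at a = (2/3) + ((1/3)*sqrt(14))*i, which is (-4357/2622) - ((44209/477204)*sqrt(14))*i.
List the singular points by increasing real part (a conjugate pair: the negative imaginary part first).


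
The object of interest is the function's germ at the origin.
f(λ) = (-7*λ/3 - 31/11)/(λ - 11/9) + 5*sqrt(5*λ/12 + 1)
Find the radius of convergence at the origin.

Denominator factor (λ - 11/9): pole of order 1 at 11/9, modulus 11/9.
Branch term (5)*sqrt(1 - λ/(-12/5)): its argument vanishes at λ = -12/5, a square-root branch point, modulus 12/5.
The radius of convergence is the smallest modulus among the singular points: 11/9.

The radius of convergence is 11/9.


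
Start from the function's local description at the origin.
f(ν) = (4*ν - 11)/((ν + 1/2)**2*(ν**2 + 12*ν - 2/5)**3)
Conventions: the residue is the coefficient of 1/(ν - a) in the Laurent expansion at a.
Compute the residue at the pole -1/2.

The residue is 21568000/76295547.

At the order-2 pole -1/2 set g(ν) = (ν - (-1/2))^2*f(ν) = (4*ν - 11)/(ν**2 + 12*ν - 2/5)**3.
Order-2 pole: residue = g'(a); g'(-1/2) = 21568000/76295547, so the residue is 21568000/76295547.


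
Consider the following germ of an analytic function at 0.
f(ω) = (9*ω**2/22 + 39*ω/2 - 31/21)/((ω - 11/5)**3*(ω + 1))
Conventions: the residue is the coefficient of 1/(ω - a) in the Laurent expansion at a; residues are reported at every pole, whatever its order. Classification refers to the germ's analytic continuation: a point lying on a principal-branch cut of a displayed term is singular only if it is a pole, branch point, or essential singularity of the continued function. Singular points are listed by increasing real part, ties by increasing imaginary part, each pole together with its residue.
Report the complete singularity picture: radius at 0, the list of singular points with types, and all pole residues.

Denominator factor (ω - 11/5)^3: pole of order 3 at 11/5, modulus 11/5.
Denominator factor (ω + 1): pole of order 1 at -1, modulus 1.
The radius of convergence is the smallest modulus among the singular points: 1.
At the order-1 pole -1 set g(ω) = (ω - (-1))*f(ω) = (9*ω**2/22 + 39*ω/2 - 31/21)/(ω - 11/5)**3.
Simple pole: residue = g(a) at a = -1, which is 593875/946176.
At the order-3 pole 11/5 set g(ω) = (ω - (11/5))^3*f(ω) = (9*ω**2/22 + 39*ω/2 - 31/21)/(ω + 1).
Order-3 pole: residue = g''(a)/2; g''(11/5) = -593875/473088, so the residue is -593875/946176.
List the singular points by increasing real part (a conjugate pair: the negative imaginary part first).

Radius of convergence at 0: 1.
At -1: a pole of order 1; residue 593875/946176.
At 11/5: a pole of order 3; residue -593875/946176.


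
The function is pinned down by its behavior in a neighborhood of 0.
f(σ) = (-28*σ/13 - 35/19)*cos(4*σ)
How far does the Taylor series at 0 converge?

The radius of convergence is infinite.

The factor cos(4*σ) is entire and contributes no finite singular point.
The polynomial part has no poles.
No finite singular points: the Taylor series at 0 converges everywhere.


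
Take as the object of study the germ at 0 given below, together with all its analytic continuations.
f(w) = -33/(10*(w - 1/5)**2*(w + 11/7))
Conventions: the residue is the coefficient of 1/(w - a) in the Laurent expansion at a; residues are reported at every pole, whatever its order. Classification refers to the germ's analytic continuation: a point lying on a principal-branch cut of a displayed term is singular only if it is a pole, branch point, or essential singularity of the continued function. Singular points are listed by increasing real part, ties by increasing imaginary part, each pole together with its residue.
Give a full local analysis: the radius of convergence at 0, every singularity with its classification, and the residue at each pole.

Radius of convergence at 0: 1/5.
At -11/7: a pole of order 1; residue -8085/7688.
At 1/5: a pole of order 2; residue 8085/7688.

Denominator factor (w + 11/7): pole of order 1 at -11/7, modulus 11/7.
Denominator factor (w - 1/5)^2: pole of order 2 at 1/5, modulus 1/5.
The radius of convergence is the smallest modulus among the singular points: 1/5.
At the order-1 pole -11/7 set g(w) = (w - (-11/7))*f(w) = -33/(10*(w - 1/5)**2).
Simple pole: residue = g(a) at a = -11/7, which is -8085/7688.
At the order-2 pole 1/5 set g(w) = (w - (1/5))^2*f(w) = -33/(10*(w + 11/7)).
Order-2 pole: residue = g'(a); g'(1/5) = 8085/7688, so the residue is 8085/7688.
List the singular points by increasing real part (a conjugate pair: the negative imaginary part first).


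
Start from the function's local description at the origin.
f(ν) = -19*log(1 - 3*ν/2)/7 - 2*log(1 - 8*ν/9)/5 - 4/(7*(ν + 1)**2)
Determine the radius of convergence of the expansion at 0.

Denominator factor (ν + 1)^2: pole of order 2 at -1, modulus 1.
Branch term (-19/7)*log(1 - ν/(2/3)): its argument vanishes at ν = 2/3, a logarithmic branch point, modulus 2/3.
Branch term (-2/5)*log(1 - ν/(9/8)): its argument vanishes at ν = 9/8, a logarithmic branch point, modulus 9/8.
The radius of convergence is the smallest modulus among the singular points: 2/3.

The radius of convergence is 2/3.


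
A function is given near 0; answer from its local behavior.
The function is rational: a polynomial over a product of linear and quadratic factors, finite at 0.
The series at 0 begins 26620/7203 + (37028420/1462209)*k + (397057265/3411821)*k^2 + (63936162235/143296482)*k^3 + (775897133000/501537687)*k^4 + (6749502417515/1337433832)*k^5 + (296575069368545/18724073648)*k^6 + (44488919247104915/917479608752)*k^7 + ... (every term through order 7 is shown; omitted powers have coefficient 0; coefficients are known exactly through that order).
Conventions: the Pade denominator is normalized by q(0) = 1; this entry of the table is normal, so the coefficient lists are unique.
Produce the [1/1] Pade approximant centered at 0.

Taylor coefficients needed (read off): a_0 = 26620/7203, a_1 = 37028420/1462209, a_2 = 397057265/3411821.
Write the denominator as Q(k) = 1 + q1*k. Requiring Q*f - P = O(k^3) with deg P <= 1 kills the coefficients of k^2..k^2 in Q*f:
  k^2: a_2 + q1*a_1 = 0, i.e. 397057265/3411821 + (37028420/1462209)*q1 = 0.
Solving this linear system: q1 = -178989/38948.
The numerator is Q*f truncated at degree 1: P0 = a_0 = 26620/7203; P1 = a_1 + q1*a_0 = 16962550165/2033932719.

The Pade approximant has numerator coefficients [26620/7203, 16962550165/2033932719]; denominator coefficients [1, -178989/38948].


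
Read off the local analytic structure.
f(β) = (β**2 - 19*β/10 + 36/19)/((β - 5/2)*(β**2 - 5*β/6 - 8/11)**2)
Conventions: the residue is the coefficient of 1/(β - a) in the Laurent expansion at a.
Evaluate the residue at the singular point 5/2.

The residue is 280962/979051.

At the order-1 pole 5/2 set g(β) = (β - (5/2))*f(β) = (β**2 - 19*β/10 + 36/19)/(β**2 - 5*β/6 - 8/11)**2.
Simple pole: residue = g(a) at a = 5/2, which is 280962/979051.


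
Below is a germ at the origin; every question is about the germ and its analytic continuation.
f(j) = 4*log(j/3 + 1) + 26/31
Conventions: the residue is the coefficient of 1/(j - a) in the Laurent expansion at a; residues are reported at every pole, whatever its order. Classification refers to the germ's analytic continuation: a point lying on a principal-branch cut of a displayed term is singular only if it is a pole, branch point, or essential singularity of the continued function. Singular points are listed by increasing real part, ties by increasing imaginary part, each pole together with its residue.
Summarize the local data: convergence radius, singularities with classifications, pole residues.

Branch term (4)*log(1 - j/(-3)): its argument vanishes at j = -3, a logarithmic branch point, modulus 3.
The radius of convergence is the smallest modulus among the singular points: 3.

Radius of convergence at 0: 3.
At -3: a logarithmic branch point.


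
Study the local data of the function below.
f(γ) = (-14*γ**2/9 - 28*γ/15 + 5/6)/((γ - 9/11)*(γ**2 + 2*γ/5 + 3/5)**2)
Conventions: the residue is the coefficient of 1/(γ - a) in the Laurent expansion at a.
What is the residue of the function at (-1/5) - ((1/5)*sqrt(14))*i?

The factor γ**2 + 2*γ/5 + 3/5 splits as (γ - a)(γ - a') with a = (-1/5) - ((1/5)*sqrt(14))*i, a' = (-1/5) + ((1/5)*sqrt(14))*i. At the order-2 pole a set g(γ) = (γ - a)^2*f(γ) = [(-14*γ**2/9 - 28*γ/15 + 5/6)/(γ - 9/11)] / (γ - a')^2.
Order-2 pole: residue = g'(a); g'((-1/5) - ((1/5)*sqrt(14))*i) = (3810895/11197872) - ((844085/5598936)*sqrt(14))*i, so the residue is (3810895/11197872) - ((844085/5598936)*sqrt(14))*i.

The residue is (3810895/11197872) - ((844085/5598936)*sqrt(14))*i.


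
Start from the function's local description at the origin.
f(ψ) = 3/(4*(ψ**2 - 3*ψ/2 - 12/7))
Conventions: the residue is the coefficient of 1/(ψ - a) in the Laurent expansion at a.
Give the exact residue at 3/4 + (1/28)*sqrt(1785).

The residue is (1/170)*sqrt(1785).

The factor ψ**2 - 3*ψ/2 - 12/7 splits as (ψ - a)(ψ - a') with a = 3/4 + (1/28)*sqrt(1785), a' = 3/4 - (1/28)*sqrt(1785). At the order-1 pole a set g(ψ) = (ψ - a)*f(ψ) = [3/4] / (ψ - a').
Simple pole: residue = g(a) at a = 3/4 + (1/28)*sqrt(1785), which is (1/170)*sqrt(1785).


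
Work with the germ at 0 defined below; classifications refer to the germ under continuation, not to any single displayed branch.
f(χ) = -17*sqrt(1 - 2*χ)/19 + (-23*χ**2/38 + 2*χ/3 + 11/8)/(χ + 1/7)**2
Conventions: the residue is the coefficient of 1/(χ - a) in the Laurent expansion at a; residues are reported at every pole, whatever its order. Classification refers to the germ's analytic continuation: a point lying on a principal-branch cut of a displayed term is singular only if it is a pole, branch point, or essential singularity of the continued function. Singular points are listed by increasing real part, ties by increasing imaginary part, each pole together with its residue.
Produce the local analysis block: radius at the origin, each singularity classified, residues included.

Radius of convergence at 0: 1/7.
At -1/7: a pole of order 2; residue 335/399.
At 1/2: an algebraic (square-root) branch point.

Denominator factor (χ + 1/7)^2: pole of order 2 at -1/7, modulus 1/7.
Branch term (-17/19)*sqrt(1 - χ/(1/2)): its argument vanishes at χ = 1/2, a square-root branch point, modulus 1/2.
The radius of convergence is the smallest modulus among the singular points: 1/7.
The branch term is analytic at -1/7 and contributes nothing to the residue; only the rational part matters.
At the order-2 pole -1/7 set g(χ) = (χ - (-1/7))^2*(rational part) = -23*χ**2/38 + 2*χ/3 + 11/8.
Order-2 pole: residue = g'(a); g'(-1/7) = 335/399, so the residue is 335/399.
List the singular points by increasing real part (a conjugate pair: the negative imaginary part first).


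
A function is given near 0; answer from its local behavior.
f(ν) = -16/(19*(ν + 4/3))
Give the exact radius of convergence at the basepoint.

The radius of convergence is 4/3.

Denominator factor (ν + 4/3): pole of order 1 at -4/3, modulus 4/3.
The radius of convergence is the smallest modulus among the singular points: 4/3.


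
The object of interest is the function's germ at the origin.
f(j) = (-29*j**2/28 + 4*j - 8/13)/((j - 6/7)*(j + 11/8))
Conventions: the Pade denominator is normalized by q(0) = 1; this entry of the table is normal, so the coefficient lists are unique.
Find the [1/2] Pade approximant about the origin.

The Pade approximant has numerator coefficients [224/429, -2656304/817461]; denominator coefficients [1, -975241/5994714, -1721129231/2014223904].

Taylor coefficients needed (expand at 0): a_0 = 224/429, a_1 = -44800/14157, a_2 = -2467/35937, a_3 = -83720459/30833946.
Write the denominator as Q(j) = 1 + q1*j + q2*j^2. Requiring Q*f - P = O(j^4) with deg P <= 1 kills the coefficients of j^2..j^3 in Q*f:
  j^2: a_2 + q1*a_1 + q2*a_0 = 0, i.e. -2467/35937 + (-44800/14157)*q1 + (224/429)*q2 = 0.
  j^3: a_3 + q1*a_2 + q2*a_1 = 0, i.e. -83720459/30833946 + (-2467/35937)*q1 + (-44800/14157)*q2 = 0.
Solving this linear system: q1 = -975241/5994714, q2 = -1721129231/2014223904.
The numerator is Q*f truncated at degree 1: P0 = a_0 = 224/429; P1 = a_1 + q1*a_0 = -2656304/817461.


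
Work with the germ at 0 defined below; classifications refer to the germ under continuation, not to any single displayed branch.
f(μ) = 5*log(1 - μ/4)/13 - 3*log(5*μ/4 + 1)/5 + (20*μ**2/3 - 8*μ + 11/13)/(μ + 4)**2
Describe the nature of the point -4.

The denominator factor μ + 4 vanishes at -4 and appears to the power 2; the numerator there equals 5441/39, nonzero, and no other factor vanishes.
The branch terms are analytic at this point.
Hence a pole whose order is the multiplicity, 2.

The point is a pole of order 2.


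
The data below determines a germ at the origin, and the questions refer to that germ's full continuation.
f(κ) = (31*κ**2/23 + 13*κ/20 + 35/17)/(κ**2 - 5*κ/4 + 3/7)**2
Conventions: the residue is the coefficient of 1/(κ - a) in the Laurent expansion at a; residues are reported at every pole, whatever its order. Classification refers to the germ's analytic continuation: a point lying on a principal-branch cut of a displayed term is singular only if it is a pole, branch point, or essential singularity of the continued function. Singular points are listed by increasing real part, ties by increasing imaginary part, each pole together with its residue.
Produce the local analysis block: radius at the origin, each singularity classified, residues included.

Denominator factor (κ**2 - 5*κ/4 + 3/7)^2: discriminant -17/112, complex-conjugate roots (5/8) + ((1/56)*sqrt(119))*i and (5/8) - ((1/56)*sqrt(119))*i; poles of order 2, moduli (1/7)*sqrt(21) and (1/7)*sqrt(21).
The radius of convergence is the smallest modulus among the singular points: (1/7)*sqrt(21).
The factor κ**2 - 5*κ/4 + 3/7 splits as (κ - a)(κ - a') with a = (5/8) - ((1/56)*sqrt(119))*i, a' = (5/8) + ((1/56)*sqrt(119))*i. At the order-2 pole a set g(κ) = (κ - a)^2*f(κ) = [31*κ**2/23 + 13*κ/20 + 35/17] / (κ - a')^2.
Order-2 pole: residue = g'(a); g'((5/8) - ((1/56)*sqrt(119))*i) = ((1065972/112999)*sqrt(119))*i, so the residue is ((1065972/112999)*sqrt(119))*i.
The factor κ**2 - 5*κ/4 + 3/7 splits as (κ - a)(κ - a') with a = (5/8) + ((1/56)*sqrt(119))*i, a' = (5/8) - ((1/56)*sqrt(119))*i. At the order-2 pole a set g(κ) = (κ - a)^2*f(κ) = [31*κ**2/23 + 13*κ/20 + 35/17] / (κ - a')^2.
Order-2 pole: residue = g'(a); g'((5/8) + ((1/56)*sqrt(119))*i) = -((1065972/112999)*sqrt(119))*i, so the residue is -((1065972/112999)*sqrt(119))*i.
List the singular points by increasing real part (a conjugate pair: the negative imaginary part first).

Radius of convergence at 0: (1/7)*sqrt(21).
At (5/8) - ((1/56)*sqrt(119))*i: a pole of order 2; residue ((1065972/112999)*sqrt(119))*i.
At (5/8) + ((1/56)*sqrt(119))*i: a pole of order 2; residue -((1065972/112999)*sqrt(119))*i.


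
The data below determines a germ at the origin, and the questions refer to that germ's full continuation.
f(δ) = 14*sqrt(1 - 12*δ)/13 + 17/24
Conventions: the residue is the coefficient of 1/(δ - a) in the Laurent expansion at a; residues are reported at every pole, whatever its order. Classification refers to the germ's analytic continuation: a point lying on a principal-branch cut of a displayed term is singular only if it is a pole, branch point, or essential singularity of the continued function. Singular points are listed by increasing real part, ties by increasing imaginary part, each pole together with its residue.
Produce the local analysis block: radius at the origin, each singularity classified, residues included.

Branch term (14/13)*sqrt(1 - δ/(1/12)): its argument vanishes at δ = 1/12, a square-root branch point, modulus 1/12.
The radius of convergence is the smallest modulus among the singular points: 1/12.

Radius of convergence at 0: 1/12.
At 1/12: an algebraic (square-root) branch point.


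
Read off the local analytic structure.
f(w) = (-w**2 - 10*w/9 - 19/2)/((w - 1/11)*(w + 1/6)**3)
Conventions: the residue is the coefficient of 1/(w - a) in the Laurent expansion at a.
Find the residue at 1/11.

At the order-1 pole 1/11 set g(w) = (w - (1/11))*f(w) = (-w**2 - 10*w/9 - 19/2)/(w + 1/6)**3.
Simple pole: residue = g(a) at a = 1/11, which is -2762628/4913.

The residue is -2762628/4913.


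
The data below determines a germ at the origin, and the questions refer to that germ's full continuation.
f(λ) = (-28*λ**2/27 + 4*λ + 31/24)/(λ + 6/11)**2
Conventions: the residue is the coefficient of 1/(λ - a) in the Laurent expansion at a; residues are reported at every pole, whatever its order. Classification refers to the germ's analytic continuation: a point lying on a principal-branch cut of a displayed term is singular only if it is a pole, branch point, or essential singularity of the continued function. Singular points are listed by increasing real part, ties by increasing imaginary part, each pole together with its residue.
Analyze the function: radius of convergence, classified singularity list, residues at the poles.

Radius of convergence at 0: 6/11.
At -6/11: a pole of order 2; residue 508/99.

Denominator factor (λ + 6/11)^2: pole of order 2 at -6/11, modulus 6/11.
The radius of convergence is the smallest modulus among the singular points: 6/11.
At the order-2 pole -6/11 set g(λ) = (λ - (-6/11))^2*f(λ) = -28*λ**2/27 + 4*λ + 31/24.
Order-2 pole: residue = g'(a); g'(-6/11) = 508/99, so the residue is 508/99.
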